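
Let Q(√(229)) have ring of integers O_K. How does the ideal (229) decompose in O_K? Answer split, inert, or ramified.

ramified

Since 229 ≡ 1 mod 4, the ring of integers is ℤ[(1+√229)/2] with discriminant 229.
disc(K) = 229 = 229·1, so p = 229 is ramified.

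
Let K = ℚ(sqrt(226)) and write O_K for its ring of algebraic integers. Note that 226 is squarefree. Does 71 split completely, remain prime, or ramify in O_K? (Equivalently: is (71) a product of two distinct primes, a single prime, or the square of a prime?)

inert

Since 226 ≢ 1 mod 4, the ring of integers is ℤ[√226] with discriminant 4·226 = 904.
disc(K) = 904 is not divisible by 71; 71 is unramified.
Compute (226/71) via Euler: 13^((71-1)/2) mod 71 = 70, so (226/71) = -1.
Legendre symbol -1 ⇒ 71 is inert.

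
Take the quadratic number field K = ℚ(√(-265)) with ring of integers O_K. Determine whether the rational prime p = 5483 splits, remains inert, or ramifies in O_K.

Since -265 ≢ 1 mod 4, the ring of integers is ℤ[√-265] with discriminant 4·(-265) = -1060.
Since gcd(5483, -1060) = 1 the prime 5483 does not ramify.
Compute (-265/5483) via Euler: 5218^((5483-1)/2) mod 5483 = 1, so (-265/5483) = 1.
(-265/5483) = 1, so 5483 splits.

splits completely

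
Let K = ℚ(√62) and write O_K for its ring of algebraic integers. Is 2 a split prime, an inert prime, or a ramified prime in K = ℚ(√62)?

ramified — (2) = 𝔭²

62 mod 4 = 2, hence disc K = 4·62 = 248 and O_K = ℤ[√62].
Ramification test: 2 | 248. The prime 2 ramifies in K.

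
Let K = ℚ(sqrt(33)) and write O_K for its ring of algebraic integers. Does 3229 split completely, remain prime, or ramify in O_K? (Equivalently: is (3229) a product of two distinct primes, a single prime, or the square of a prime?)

inert — (3229) stays prime in O_K

d = 33 ≡ 1 (mod 4), so O_K = ℤ[(1+√33)/2] and disc(K) = d = 33.
3229 ∤ 33, so 3229 is unramified.
Compute (33/3229) via Euler: 33^((3229-1)/2) mod 3229 = 3228, so (33/3229) = -1.
(33/3229) = -1, so 3229 is inert.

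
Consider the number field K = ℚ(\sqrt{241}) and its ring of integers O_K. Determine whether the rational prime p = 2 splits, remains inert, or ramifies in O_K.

d = 241 ≡ 1 (mod 4), so O_K = ℤ[(1+√241)/2] and disc(K) = d = 241.
disc(K) = 241 is not divisible by 2; 2 is unramified.
For p = 2 with d ≡ 1 (mod 4): d mod 8 = 1, so 2 splits.

split — (2) = 𝔭₁𝔭₂ with 𝔭₁ ≠ 𝔭₂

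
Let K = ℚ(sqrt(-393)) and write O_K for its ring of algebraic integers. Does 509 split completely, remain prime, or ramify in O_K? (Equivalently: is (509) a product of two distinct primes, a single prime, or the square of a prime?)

Since -393 ≢ 1 mod 4, the ring of integers is ℤ[√-393] with discriminant 4·(-393) = -1572.
Since gcd(509, -1572) = 1 the prime 509 does not ramify.
Euler's criterion: (-393)^254 mod 509 = 1. Thus (-393|509) = 1.
Legendre symbol 1 ⇒ 509 is split.

splits completely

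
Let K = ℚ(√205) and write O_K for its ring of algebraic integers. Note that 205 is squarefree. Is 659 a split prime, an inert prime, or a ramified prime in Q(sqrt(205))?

659 remains inert

Since 205 ≡ 1 mod 4, the ring of integers is ℤ[(1+√205)/2] with discriminant 205.
disc(K) = 205 is not divisible by 659; 659 is unramified.
Euler's criterion: 205^329 mod 659 = 658. Thus (205|659) = -1.
d is a non-residue mod p, hence 659 remains inert in O_K.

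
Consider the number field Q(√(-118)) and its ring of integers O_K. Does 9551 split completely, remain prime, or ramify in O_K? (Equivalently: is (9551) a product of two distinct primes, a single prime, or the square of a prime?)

remains prime (inert)

Since -118 ≢ 1 mod 4, the ring of integers is ℤ[√-118] with discriminant 4·(-118) = -472.
9551 ∤ -472, so 9551 is unramified.
Legendre symbol by Euler's criterion: (-118/9551) ≡ (-118)^4775 ≡ 9550 (mod 9551), i.e. (-118/9551) = -1.
Legendre symbol -1 ⇒ 9551 is inert.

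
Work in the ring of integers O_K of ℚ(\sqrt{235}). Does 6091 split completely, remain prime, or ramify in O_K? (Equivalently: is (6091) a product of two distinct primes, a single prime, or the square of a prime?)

d = 235 ≡ 3 (mod 4), so O_K = ℤ[√235] and disc(K) = 4d = 940.
Since gcd(6091, 940) = 1 the prime 6091 does not ramify.
Compute (235/6091) via Euler: 235^((6091-1)/2) mod 6091 = 6090, so (235/6091) = -1.
d is a non-residue mod p, hence 6091 remains inert in O_K.

6091 remains inert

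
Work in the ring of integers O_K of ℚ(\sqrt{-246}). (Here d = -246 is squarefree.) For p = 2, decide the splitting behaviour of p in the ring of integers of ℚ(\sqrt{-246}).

-246 mod 4 = 2, hence disc K = 4·(-246) = -984 and O_K = ℤ[√-246].
Ramification test: 2 | -984. The prime 2 ramifies in K.

2 is ramified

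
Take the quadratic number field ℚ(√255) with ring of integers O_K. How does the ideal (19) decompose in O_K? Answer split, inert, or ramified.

d = 255 ≡ 3 (mod 4), so O_K = ℤ[√255] and disc(K) = 4d = 1020.
Since gcd(19, 1020) = 1 the prime 19 does not ramify.
(255/19) = 8^9 mod 19 = 18, giving Legendre symbol -1.
(255/19) = -1, so 19 is inert.

inert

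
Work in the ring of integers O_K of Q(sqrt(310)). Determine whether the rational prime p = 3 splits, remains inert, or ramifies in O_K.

d = 310 ≡ 2 (mod 4), so O_K = ℤ[√310] and disc(K) = 4d = 1240.
disc(K) = 1240 is not divisible by 3; 3 is unramified.
Legendre symbol by Euler's criterion: (310/3) ≡ 310^1 ≡ 1 (mod 3), i.e. (310/3) = 1.
d is a quadratic residue mod p, hence 3 splits in O_K.

split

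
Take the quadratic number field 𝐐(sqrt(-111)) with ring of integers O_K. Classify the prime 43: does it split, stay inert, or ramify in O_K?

d = -111 ≡ 1 (mod 4), so O_K = ℤ[(1+√-111)/2] and disc(K) = d = -111.
Since gcd(43, -111) = 1 the prime 43 does not ramify.
(-111/43) = 18^21 mod 43 = 42, giving Legendre symbol -1.
Legendre symbol -1 ⇒ 43 is inert.

43 remains inert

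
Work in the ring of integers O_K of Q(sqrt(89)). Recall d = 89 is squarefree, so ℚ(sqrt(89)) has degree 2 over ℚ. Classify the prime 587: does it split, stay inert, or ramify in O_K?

d = 89 ≡ 1 (mod 4), so O_K = ℤ[(1+√89)/2] and disc(K) = d = 89.
disc(K) = 89 is not divisible by 587; 587 is unramified.
Legendre symbol by Euler's criterion: (89/587) ≡ 89^293 ≡ 1 (mod 587), i.e. (89/587) = 1.
d is a quadratic residue mod p, hence 587 splits in O_K.

587 splits in O_K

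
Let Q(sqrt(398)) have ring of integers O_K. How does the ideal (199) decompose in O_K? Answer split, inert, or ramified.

199 is ramified

Since 398 ≢ 1 mod 4, the ring of integers is ℤ[√398] with discriminant 4·398 = 1592.
Ramification test: 199 | 1592. The prime 199 ramifies in K.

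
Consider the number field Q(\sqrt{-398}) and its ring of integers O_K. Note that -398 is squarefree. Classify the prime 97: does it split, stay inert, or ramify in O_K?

97 remains inert

-398 mod 4 = 2, hence disc K = 4·(-398) = -1592 and O_K = ℤ[√-398].
97 ∤ -1592, so 97 is unramified.
Legendre symbol by Euler's criterion: (-398/97) ≡ (-398)^48 ≡ 96 (mod 97), i.e. (-398/97) = -1.
d is a non-residue mod p, hence 97 remains inert in O_K.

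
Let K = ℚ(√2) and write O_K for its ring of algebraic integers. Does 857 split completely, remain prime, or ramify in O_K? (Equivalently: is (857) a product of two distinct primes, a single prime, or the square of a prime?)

857 splits in O_K

2 mod 4 = 2, hence disc K = 4·2 = 8 and O_K = ℤ[√2].
Since gcd(857, 8) = 1 the prime 857 does not ramify.
Compute (2/857) via Euler: 2^((857-1)/2) mod 857 = 1, so (2/857) = 1.
Legendre symbol 1 ⇒ 857 is split.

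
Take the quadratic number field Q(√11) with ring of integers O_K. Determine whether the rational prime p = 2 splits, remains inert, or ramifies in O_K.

d = 11 ≡ 3 (mod 4), so O_K = ℤ[√11] and disc(K) = 4d = 44.
Ramification test: 2 | 44. The prime 2 ramifies in K.

p ramifies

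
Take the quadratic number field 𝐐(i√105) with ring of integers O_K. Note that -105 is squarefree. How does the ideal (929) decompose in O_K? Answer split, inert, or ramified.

splits completely

d = -105 ≡ 3 (mod 4), so O_K = ℤ[√-105] and disc(K) = 4d = -420.
Since gcd(929, -420) = 1 the prime 929 does not ramify.
Euler's criterion: (-105)^464 mod 929 = 1. Thus (-105|929) = 1.
(-105/929) = 1, so 929 splits.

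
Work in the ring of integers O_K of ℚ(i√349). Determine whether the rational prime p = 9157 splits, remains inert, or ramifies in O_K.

p splits

Since -349 ≢ 1 mod 4, the ring of integers is ℤ[√-349] with discriminant 4·(-349) = -1396.
Since gcd(9157, -1396) = 1 the prime 9157 does not ramify.
(-349/9157) = 8808^4578 mod 9157 = 1, giving Legendre symbol 1.
d is a quadratic residue mod p, hence 9157 splits in O_K.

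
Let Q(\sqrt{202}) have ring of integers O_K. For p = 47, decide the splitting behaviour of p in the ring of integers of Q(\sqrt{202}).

splits completely

Since 202 ≢ 1 mod 4, the ring of integers is ℤ[√202] with discriminant 4·202 = 808.
Since gcd(47, 808) = 1 the prime 47 does not ramify.
(202/47) = 14^23 mod 47 = 1, giving Legendre symbol 1.
(202/47) = 1, so 47 splits.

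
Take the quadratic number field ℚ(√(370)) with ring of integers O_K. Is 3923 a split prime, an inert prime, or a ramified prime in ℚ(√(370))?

Since 370 ≢ 1 mod 4, the ring of integers is ℤ[√370] with discriminant 4·370 = 1480.
disc(K) = 1480 is not divisible by 3923; 3923 is unramified.
Compute (370/3923) via Euler: 370^((3923-1)/2) mod 3923 = 1, so (370/3923) = 1.
d is a quadratic residue mod p, hence 3923 splits in O_K.

split — (3923) = 𝔭₁𝔭₂ with 𝔭₁ ≠ 𝔭₂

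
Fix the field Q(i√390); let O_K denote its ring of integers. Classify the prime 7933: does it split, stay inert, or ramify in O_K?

-390 mod 4 = 2, hence disc K = 4·(-390) = -1560 and O_K = ℤ[√-390].
Since gcd(7933, -1560) = 1 the prime 7933 does not ramify.
Euler's criterion: (-390)^3966 mod 7933 = 1. Thus (-390|7933) = 1.
Legendre symbol 1 ⇒ 7933 is split.

split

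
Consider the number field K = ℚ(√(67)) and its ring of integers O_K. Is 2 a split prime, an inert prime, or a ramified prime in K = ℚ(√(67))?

d = 67 ≡ 3 (mod 4), so O_K = ℤ[√67] and disc(K) = 4d = 268.
disc(K) = 268 = 2·134, so p = 2 is ramified.

ramifies in O_K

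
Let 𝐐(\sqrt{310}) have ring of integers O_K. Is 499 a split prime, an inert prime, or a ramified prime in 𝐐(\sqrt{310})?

p is inert

Since 310 ≢ 1 mod 4, the ring of integers is ℤ[√310] with discriminant 4·310 = 1240.
disc(K) = 1240 is not divisible by 499; 499 is unramified.
Euler's criterion: 310^249 mod 499 = 498. Thus (310|499) = -1.
d is a non-residue mod p, hence 499 remains inert in O_K.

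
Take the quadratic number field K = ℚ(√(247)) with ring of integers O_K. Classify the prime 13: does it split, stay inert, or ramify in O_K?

ramifies in O_K

247 mod 4 = 3, hence disc K = 4·247 = 988 and O_K = ℤ[√247].
13 divides disc(K) = 988, so 13 ramifies.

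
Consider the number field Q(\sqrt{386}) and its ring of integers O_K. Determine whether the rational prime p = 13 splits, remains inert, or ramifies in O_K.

13 splits in O_K

386 mod 4 = 2, hence disc K = 4·386 = 1544 and O_K = ℤ[√386].
Since gcd(13, 1544) = 1 the prime 13 does not ramify.
(386/13) = 9^6 mod 13 = 1, giving Legendre symbol 1.
(386/13) = 1, so 13 splits.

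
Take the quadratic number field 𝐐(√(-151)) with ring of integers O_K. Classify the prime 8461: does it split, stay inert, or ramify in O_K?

split — (8461) = 𝔭₁𝔭₂ with 𝔭₁ ≠ 𝔭₂

d = -151 ≡ 1 (mod 4), so O_K = ℤ[(1+√-151)/2] and disc(K) = d = -151.
8461 ∤ -151, so 8461 is unramified.
Legendre symbol by Euler's criterion: (-151/8461) ≡ (-151)^4230 ≡ 1 (mod 8461), i.e. (-151/8461) = 1.
(-151/8461) = 1, so 8461 splits.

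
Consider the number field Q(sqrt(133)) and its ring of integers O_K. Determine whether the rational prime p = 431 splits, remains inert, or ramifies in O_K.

d = 133 ≡ 1 (mod 4), so O_K = ℤ[(1+√133)/2] and disc(K) = d = 133.
disc(K) = 133 is not divisible by 431; 431 is unramified.
(133/431) = 133^215 mod 431 = 430, giving Legendre symbol -1.
Legendre symbol -1 ⇒ 431 is inert.

431 remains inert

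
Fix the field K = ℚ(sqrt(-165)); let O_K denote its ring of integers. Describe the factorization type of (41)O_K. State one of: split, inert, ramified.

splits completely

Since -165 ≢ 1 mod 4, the ring of integers is ℤ[√-165] with discriminant 4·(-165) = -660.
Since gcd(41, -660) = 1 the prime 41 does not ramify.
Compute (-165/41) via Euler: 40^((41-1)/2) mod 41 = 1, so (-165/41) = 1.
Legendre symbol 1 ⇒ 41 is split.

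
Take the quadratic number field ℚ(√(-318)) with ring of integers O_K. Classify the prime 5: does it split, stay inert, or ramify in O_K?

remains prime (inert)

d = -318 ≡ 2 (mod 4), so O_K = ℤ[√-318] and disc(K) = 4d = -1272.
Since gcd(5, -1272) = 1 the prime 5 does not ramify.
Compute (-318/5) via Euler: 2^((5-1)/2) mod 5 = 4, so (-318/5) = -1.
d is a non-residue mod p, hence 5 remains inert in O_K.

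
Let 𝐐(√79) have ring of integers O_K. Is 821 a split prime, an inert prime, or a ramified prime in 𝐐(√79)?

d = 79 ≡ 3 (mod 4), so O_K = ℤ[√79] and disc(K) = 4d = 316.
Since gcd(821, 316) = 1 the prime 821 does not ramify.
(79/821) = 79^410 mod 821 = 1, giving Legendre symbol 1.
d is a quadratic residue mod p, hence 821 splits in O_K.

split — (821) = 𝔭₁𝔭₂ with 𝔭₁ ≠ 𝔭₂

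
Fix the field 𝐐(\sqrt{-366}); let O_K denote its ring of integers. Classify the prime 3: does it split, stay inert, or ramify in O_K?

Since -366 ≢ 1 mod 4, the ring of integers is ℤ[√-366] with discriminant 4·(-366) = -1464.
Ramification test: 3 | -1464. The prime 3 ramifies in K.

ramifies in O_K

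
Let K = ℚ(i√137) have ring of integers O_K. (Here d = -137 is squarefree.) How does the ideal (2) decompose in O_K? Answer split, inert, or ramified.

d = -137 ≡ 3 (mod 4), so O_K = ℤ[√-137] and disc(K) = 4d = -548.
2 divides disc(K) = -548, so 2 ramifies.

ramifies in O_K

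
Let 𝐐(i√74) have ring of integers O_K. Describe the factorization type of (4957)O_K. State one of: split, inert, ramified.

-74 mod 4 = 2, hence disc K = 4·(-74) = -296 and O_K = ℤ[√-74].
disc(K) = -296 is not divisible by 4957; 4957 is unramified.
Euler's criterion: (-74)^2478 mod 4957 = 4956. Thus (-74|4957) = -1.
d is a non-residue mod p, hence 4957 remains inert in O_K.

p is inert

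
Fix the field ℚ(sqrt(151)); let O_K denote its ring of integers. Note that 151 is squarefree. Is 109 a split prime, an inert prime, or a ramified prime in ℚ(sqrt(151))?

p is inert

151 mod 4 = 3, hence disc K = 4·151 = 604 and O_K = ℤ[√151].
disc(K) = 604 is not divisible by 109; 109 is unramified.
(151/109) = 42^54 mod 109 = 108, giving Legendre symbol -1.
(151/109) = -1, so 109 is inert.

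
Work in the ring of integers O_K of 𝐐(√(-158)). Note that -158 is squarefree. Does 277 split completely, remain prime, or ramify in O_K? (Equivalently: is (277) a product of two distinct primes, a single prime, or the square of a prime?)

-158 mod 4 = 2, hence disc K = 4·(-158) = -632 and O_K = ℤ[√-158].
Since gcd(277, -632) = 1 the prime 277 does not ramify.
Euler's criterion: (-158)^138 mod 277 = 276. Thus (-158|277) = -1.
d is a non-residue mod p, hence 277 remains inert in O_K.

remains prime (inert)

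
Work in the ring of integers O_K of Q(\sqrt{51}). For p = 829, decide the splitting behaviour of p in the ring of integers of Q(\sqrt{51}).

p splits

Since 51 ≢ 1 mod 4, the ring of integers is ℤ[√51] with discriminant 4·51 = 204.
829 ∤ 204, so 829 is unramified.
Compute (51/829) via Euler: 51^((829-1)/2) mod 829 = 1, so (51/829) = 1.
d is a quadratic residue mod p, hence 829 splits in O_K.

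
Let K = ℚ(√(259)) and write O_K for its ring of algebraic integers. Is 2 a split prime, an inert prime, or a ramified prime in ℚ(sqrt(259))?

p ramifies

d = 259 ≡ 3 (mod 4), so O_K = ℤ[√259] and disc(K) = 4d = 1036.
2 divides disc(K) = 1036, so 2 ramifies.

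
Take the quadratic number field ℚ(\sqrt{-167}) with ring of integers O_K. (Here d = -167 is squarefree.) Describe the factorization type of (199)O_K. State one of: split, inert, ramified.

199 splits in O_K

-167 mod 4 = 1, hence disc K = -167 and O_K = ℤ[(1+√-167)/2].
199 ∤ -167, so 199 is unramified.
Euler's criterion: (-167)^99 mod 199 = 1. Thus (-167|199) = 1.
d is a quadratic residue mod p, hence 199 splits in O_K.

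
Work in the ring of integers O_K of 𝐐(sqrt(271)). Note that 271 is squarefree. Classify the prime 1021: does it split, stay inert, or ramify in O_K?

inert — (1021) stays prime in O_K

Since 271 ≢ 1 mod 4, the ring of integers is ℤ[√271] with discriminant 4·271 = 1084.
disc(K) = 1084 is not divisible by 1021; 1021 is unramified.
Compute (271/1021) via Euler: 271^((1021-1)/2) mod 1021 = 1020, so (271/1021) = -1.
d is a non-residue mod p, hence 1021 remains inert in O_K.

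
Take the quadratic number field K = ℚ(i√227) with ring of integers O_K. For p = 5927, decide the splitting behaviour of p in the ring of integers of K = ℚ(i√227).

5927 splits in O_K

-227 mod 4 = 1, hence disc K = -227 and O_K = ℤ[(1+√-227)/2].
Since gcd(5927, -227) = 1 the prime 5927 does not ramify.
Compute (-227/5927) via Euler: 5700^((5927-1)/2) mod 5927 = 1, so (-227/5927) = 1.
Legendre symbol 1 ⇒ 5927 is split.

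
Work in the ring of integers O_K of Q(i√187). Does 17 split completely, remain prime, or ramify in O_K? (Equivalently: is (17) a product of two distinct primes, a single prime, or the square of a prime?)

ramified — (17) = 𝔭²

-187 mod 4 = 1, hence disc K = -187 and O_K = ℤ[(1+√-187)/2].
17 divides disc(K) = -187, so 17 ramifies.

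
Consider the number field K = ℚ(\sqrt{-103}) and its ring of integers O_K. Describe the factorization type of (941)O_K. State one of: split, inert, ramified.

-103 mod 4 = 1, hence disc K = -103 and O_K = ℤ[(1+√-103)/2].
941 ∤ -103, so 941 is unramified.
Compute (-103/941) via Euler: 838^((941-1)/2) mod 941 = 1, so (-103/941) = 1.
d is a quadratic residue mod p, hence 941 splits in O_K.

split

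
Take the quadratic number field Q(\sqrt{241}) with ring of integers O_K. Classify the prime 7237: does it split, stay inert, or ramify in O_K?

inert — (7237) stays prime in O_K

d = 241 ≡ 1 (mod 4), so O_K = ℤ[(1+√241)/2] and disc(K) = d = 241.
7237 ∤ 241, so 7237 is unramified.
(241/7237) = 241^3618 mod 7237 = 7236, giving Legendre symbol -1.
d is a non-residue mod p, hence 7237 remains inert in O_K.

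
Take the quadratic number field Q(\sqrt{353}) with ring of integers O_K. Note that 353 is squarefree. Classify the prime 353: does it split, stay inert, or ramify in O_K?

p ramifies

d = 353 ≡ 1 (mod 4), so O_K = ℤ[(1+√353)/2] and disc(K) = d = 353.
disc(K) = 353 = 353·1, so p = 353 is ramified.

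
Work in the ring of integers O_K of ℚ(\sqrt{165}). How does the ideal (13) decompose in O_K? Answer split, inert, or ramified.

Since 165 ≡ 1 mod 4, the ring of integers is ℤ[(1+√165)/2] with discriminant 165.
13 ∤ 165, so 13 is unramified.
Euler's criterion: 165^6 mod 13 = 1. Thus (165|13) = 1.
(165/13) = 1, so 13 splits.

split — (13) = 𝔭₁𝔭₂ with 𝔭₁ ≠ 𝔭₂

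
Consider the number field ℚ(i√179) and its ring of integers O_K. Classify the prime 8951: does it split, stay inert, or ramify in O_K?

splits completely

d = -179 ≡ 1 (mod 4), so O_K = ℤ[(1+√-179)/2] and disc(K) = d = -179.
8951 ∤ -179, so 8951 is unramified.
Compute (-179/8951) via Euler: 8772^((8951-1)/2) mod 8951 = 1, so (-179/8951) = 1.
(-179/8951) = 1, so 8951 splits.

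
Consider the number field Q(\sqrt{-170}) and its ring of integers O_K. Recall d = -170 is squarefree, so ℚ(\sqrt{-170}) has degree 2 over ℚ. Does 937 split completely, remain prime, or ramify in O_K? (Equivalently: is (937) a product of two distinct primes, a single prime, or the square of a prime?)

remains prime (inert)

-170 mod 4 = 2, hence disc K = 4·(-170) = -680 and O_K = ℤ[√-170].
disc(K) = -680 is not divisible by 937; 937 is unramified.
Compute (-170/937) via Euler: 767^((937-1)/2) mod 937 = 936, so (-170/937) = -1.
d is a non-residue mod p, hence 937 remains inert in O_K.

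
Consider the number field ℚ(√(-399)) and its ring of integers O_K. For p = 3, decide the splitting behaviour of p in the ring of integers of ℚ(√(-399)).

ramified — (3) = 𝔭²

d = -399 ≡ 1 (mod 4), so O_K = ℤ[(1+√-399)/2] and disc(K) = d = -399.
disc(K) = -399 = 3·(-133), so p = 3 is ramified.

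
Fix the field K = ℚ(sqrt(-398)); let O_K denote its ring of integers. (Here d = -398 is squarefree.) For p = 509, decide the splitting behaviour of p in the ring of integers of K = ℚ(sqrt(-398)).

p is inert

Since -398 ≢ 1 mod 4, the ring of integers is ℤ[√-398] with discriminant 4·(-398) = -1592.
disc(K) = -1592 is not divisible by 509; 509 is unramified.
(-398/509) = 111^254 mod 509 = 508, giving Legendre symbol -1.
(-398/509) = -1, so 509 is inert.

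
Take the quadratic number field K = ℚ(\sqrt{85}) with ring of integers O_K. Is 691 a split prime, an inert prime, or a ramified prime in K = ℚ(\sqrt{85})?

inert

d = 85 ≡ 1 (mod 4), so O_K = ℤ[(1+√85)/2] and disc(K) = d = 85.
disc(K) = 85 is not divisible by 691; 691 is unramified.
(85/691) = 85^345 mod 691 = 690, giving Legendre symbol -1.
(85/691) = -1, so 691 is inert.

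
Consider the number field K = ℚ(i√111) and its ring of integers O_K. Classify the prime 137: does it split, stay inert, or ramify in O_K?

137 remains inert

d = -111 ≡ 1 (mod 4), so O_K = ℤ[(1+√-111)/2] and disc(K) = d = -111.
disc(K) = -111 is not divisible by 137; 137 is unramified.
Compute (-111/137) via Euler: 26^((137-1)/2) mod 137 = 136, so (-111/137) = -1.
Legendre symbol -1 ⇒ 137 is inert.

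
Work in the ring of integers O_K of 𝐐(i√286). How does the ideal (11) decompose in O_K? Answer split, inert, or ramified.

p ramifies

-286 mod 4 = 2, hence disc K = 4·(-286) = -1144 and O_K = ℤ[√-286].
Ramification test: 11 | -1144. The prime 11 ramifies in K.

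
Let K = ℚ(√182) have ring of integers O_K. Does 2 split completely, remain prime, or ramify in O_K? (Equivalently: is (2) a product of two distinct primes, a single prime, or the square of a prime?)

ramified

182 mod 4 = 2, hence disc K = 4·182 = 728 and O_K = ℤ[√182].
2 divides disc(K) = 728, so 2 ramifies.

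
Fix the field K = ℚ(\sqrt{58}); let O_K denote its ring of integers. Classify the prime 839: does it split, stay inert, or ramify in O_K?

inert — (839) stays prime in O_K

58 mod 4 = 2, hence disc K = 4·58 = 232 and O_K = ℤ[√58].
disc(K) = 232 is not divisible by 839; 839 is unramified.
Euler's criterion: 58^419 mod 839 = 838. Thus (58|839) = -1.
Legendre symbol -1 ⇒ 839 is inert.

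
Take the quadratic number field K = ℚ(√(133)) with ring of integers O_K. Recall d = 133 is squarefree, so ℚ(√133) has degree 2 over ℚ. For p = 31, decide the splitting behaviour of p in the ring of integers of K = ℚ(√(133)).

p splits

133 mod 4 = 1, hence disc K = 133 and O_K = ℤ[(1+√133)/2].
Since gcd(31, 133) = 1 the prime 31 does not ramify.
Euler's criterion: 133^15 mod 31 = 1. Thus (133|31) = 1.
Legendre symbol 1 ⇒ 31 is split.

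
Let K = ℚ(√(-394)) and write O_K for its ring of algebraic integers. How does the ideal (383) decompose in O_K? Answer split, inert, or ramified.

split

d = -394 ≡ 2 (mod 4), so O_K = ℤ[√-394] and disc(K) = 4d = -1576.
disc(K) = -1576 is not divisible by 383; 383 is unramified.
Euler's criterion: (-394)^191 mod 383 = 1. Thus (-394|383) = 1.
(-394/383) = 1, so 383 splits.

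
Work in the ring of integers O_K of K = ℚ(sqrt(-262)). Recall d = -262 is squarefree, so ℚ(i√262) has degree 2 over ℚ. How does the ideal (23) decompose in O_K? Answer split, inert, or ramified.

inert — (23) stays prime in O_K

-262 mod 4 = 2, hence disc K = 4·(-262) = -1048 and O_K = ℤ[√-262].
23 ∤ -1048, so 23 is unramified.
(-262/23) = 14^11 mod 23 = 22, giving Legendre symbol -1.
Legendre symbol -1 ⇒ 23 is inert.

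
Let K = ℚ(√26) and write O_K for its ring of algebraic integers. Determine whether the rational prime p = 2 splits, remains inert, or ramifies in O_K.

26 mod 4 = 2, hence disc K = 4·26 = 104 and O_K = ℤ[√26].
disc(K) = 104 = 2·52, so p = 2 is ramified.

ramified — (2) = 𝔭²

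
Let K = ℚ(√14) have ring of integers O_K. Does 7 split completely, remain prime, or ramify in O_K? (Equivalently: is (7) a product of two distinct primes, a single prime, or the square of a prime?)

d = 14 ≡ 2 (mod 4), so O_K = ℤ[√14] and disc(K) = 4d = 56.
7 divides disc(K) = 56, so 7 ramifies.

ramified — (7) = 𝔭²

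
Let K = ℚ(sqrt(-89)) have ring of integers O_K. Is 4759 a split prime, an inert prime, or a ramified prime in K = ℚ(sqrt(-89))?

p is inert

-89 mod 4 = 3, hence disc K = 4·(-89) = -356 and O_K = ℤ[√-89].
disc(K) = -356 is not divisible by 4759; 4759 is unramified.
(-89/4759) = 4670^2379 mod 4759 = 4758, giving Legendre symbol -1.
d is a non-residue mod p, hence 4759 remains inert in O_K.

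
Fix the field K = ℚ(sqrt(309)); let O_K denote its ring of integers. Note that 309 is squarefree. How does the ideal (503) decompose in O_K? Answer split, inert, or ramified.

remains prime (inert)

309 mod 4 = 1, hence disc K = 309 and O_K = ℤ[(1+√309)/2].
disc(K) = 309 is not divisible by 503; 503 is unramified.
Compute (309/503) via Euler: 309^((503-1)/2) mod 503 = 502, so (309/503) = -1.
(309/503) = -1, so 503 is inert.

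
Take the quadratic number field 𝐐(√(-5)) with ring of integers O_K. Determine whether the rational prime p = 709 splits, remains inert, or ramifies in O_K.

Since -5 ≢ 1 mod 4, the ring of integers is ℤ[√-5] with discriminant 4·(-5) = -20.
Since gcd(709, -20) = 1 the prime 709 does not ramify.
(-5/709) = 704^354 mod 709 = 1, giving Legendre symbol 1.
Legendre symbol 1 ⇒ 709 is split.

p splits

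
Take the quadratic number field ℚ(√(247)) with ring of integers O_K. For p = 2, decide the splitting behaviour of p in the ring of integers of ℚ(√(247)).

Since 247 ≢ 1 mod 4, the ring of integers is ℤ[√247] with discriminant 4·247 = 988.
Ramification test: 2 | 988. The prime 2 ramifies in K.

ramified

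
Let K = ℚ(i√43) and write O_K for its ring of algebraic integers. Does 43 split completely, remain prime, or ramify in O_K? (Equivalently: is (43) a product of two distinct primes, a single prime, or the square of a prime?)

Since -43 ≡ 1 mod 4, the ring of integers is ℤ[(1+√-43)/2] with discriminant -43.
43 divides disc(K) = -43, so 43 ramifies.

ramifies in O_K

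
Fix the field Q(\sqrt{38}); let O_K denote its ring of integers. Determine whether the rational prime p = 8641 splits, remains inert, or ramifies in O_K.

inert

Since 38 ≢ 1 mod 4, the ring of integers is ℤ[√38] with discriminant 4·38 = 152.
8641 ∤ 152, so 8641 is unramified.
(38/8641) = 38^4320 mod 8641 = 8640, giving Legendre symbol -1.
d is a non-residue mod p, hence 8641 remains inert in O_K.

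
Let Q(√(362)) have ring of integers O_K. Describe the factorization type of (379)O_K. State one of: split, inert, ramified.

d = 362 ≡ 2 (mod 4), so O_K = ℤ[√362] and disc(K) = 4d = 1448.
disc(K) = 1448 is not divisible by 379; 379 is unramified.
Euler's criterion: 362^189 mod 379 = 1. Thus (362|379) = 1.
d is a quadratic residue mod p, hence 379 splits in O_K.

splits completely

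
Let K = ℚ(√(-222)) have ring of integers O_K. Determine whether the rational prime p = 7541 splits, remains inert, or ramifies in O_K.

splits completely

-222 mod 4 = 2, hence disc K = 4·(-222) = -888 and O_K = ℤ[√-222].
Since gcd(7541, -888) = 1 the prime 7541 does not ramify.
(-222/7541) = 7319^3770 mod 7541 = 1, giving Legendre symbol 1.
d is a quadratic residue mod p, hence 7541 splits in O_K.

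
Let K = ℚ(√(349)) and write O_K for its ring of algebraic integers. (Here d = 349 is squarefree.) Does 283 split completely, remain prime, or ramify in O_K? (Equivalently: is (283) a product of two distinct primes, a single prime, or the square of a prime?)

d = 349 ≡ 1 (mod 4), so O_K = ℤ[(1+√349)/2] and disc(K) = d = 349.
disc(K) = 349 is not divisible by 283; 283 is unramified.
Euler's criterion: 349^141 mod 283 = 1. Thus (349|283) = 1.
Legendre symbol 1 ⇒ 283 is split.

283 splits in O_K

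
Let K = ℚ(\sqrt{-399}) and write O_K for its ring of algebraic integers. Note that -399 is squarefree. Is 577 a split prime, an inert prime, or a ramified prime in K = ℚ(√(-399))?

inert — (577) stays prime in O_K

-399 mod 4 = 1, hence disc K = -399 and O_K = ℤ[(1+√-399)/2].
577 ∤ -399, so 577 is unramified.
Legendre symbol by Euler's criterion: (-399/577) ≡ (-399)^288 ≡ 576 (mod 577), i.e. (-399/577) = -1.
d is a non-residue mod p, hence 577 remains inert in O_K.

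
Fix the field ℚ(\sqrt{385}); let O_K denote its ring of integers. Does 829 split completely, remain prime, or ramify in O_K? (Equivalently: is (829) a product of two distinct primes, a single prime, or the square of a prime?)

Since 385 ≡ 1 mod 4, the ring of integers is ℤ[(1+√385)/2] with discriminant 385.
disc(K) = 385 is not divisible by 829; 829 is unramified.
(385/829) = 385^414 mod 829 = 828, giving Legendre symbol -1.
d is a non-residue mod p, hence 829 remains inert in O_K.

remains prime (inert)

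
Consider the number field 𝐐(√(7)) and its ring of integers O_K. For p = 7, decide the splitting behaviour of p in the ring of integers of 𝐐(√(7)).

7 is ramified

Since 7 ≢ 1 mod 4, the ring of integers is ℤ[√7] with discriminant 4·7 = 28.
disc(K) = 28 = 7·4, so p = 7 is ramified.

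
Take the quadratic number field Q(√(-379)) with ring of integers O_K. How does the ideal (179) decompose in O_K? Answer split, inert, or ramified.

179 splits in O_K

-379 mod 4 = 1, hence disc K = -379 and O_K = ℤ[(1+√-379)/2].
Since gcd(179, -379) = 1 the prime 179 does not ramify.
Compute (-379/179) via Euler: 158^((179-1)/2) mod 179 = 1, so (-379/179) = 1.
(-379/179) = 1, so 179 splits.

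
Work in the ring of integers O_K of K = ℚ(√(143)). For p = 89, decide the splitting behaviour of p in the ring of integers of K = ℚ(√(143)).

remains prime (inert)

Since 143 ≢ 1 mod 4, the ring of integers is ℤ[√143] with discriminant 4·143 = 572.
Since gcd(89, 572) = 1 the prime 89 does not ramify.
Legendre symbol by Euler's criterion: (143/89) ≡ 143^44 ≡ 88 (mod 89), i.e. (143/89) = -1.
Legendre symbol -1 ⇒ 89 is inert.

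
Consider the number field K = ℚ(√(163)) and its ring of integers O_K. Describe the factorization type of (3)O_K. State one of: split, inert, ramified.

split — (3) = 𝔭₁𝔭₂ with 𝔭₁ ≠ 𝔭₂

Since 163 ≢ 1 mod 4, the ring of integers is ℤ[√163] with discriminant 4·163 = 652.
3 ∤ 652, so 3 is unramified.
Euler's criterion: 163^1 mod 3 = 1. Thus (163|3) = 1.
d is a quadratic residue mod p, hence 3 splits in O_K.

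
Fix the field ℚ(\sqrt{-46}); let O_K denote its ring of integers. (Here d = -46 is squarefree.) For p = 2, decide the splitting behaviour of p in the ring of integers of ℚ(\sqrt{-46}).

ramified — (2) = 𝔭²

d = -46 ≡ 2 (mod 4), so O_K = ℤ[√-46] and disc(K) = 4d = -184.
2 divides disc(K) = -184, so 2 ramifies.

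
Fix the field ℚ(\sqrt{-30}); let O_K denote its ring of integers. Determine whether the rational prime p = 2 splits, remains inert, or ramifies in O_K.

2 is ramified

d = -30 ≡ 2 (mod 4), so O_K = ℤ[√-30] and disc(K) = 4d = -120.
Ramification test: 2 | -120. The prime 2 ramifies in K.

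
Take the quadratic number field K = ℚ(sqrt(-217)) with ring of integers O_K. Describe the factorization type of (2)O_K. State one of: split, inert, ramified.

ramified

Since -217 ≢ 1 mod 4, the ring of integers is ℤ[√-217] with discriminant 4·(-217) = -868.
Ramification test: 2 | -868. The prime 2 ramifies in K.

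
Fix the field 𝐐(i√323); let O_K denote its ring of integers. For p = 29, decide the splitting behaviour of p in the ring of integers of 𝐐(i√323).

d = -323 ≡ 1 (mod 4), so O_K = ℤ[(1+√-323)/2] and disc(K) = d = -323.
Since gcd(29, -323) = 1 the prime 29 does not ramify.
Compute (-323/29) via Euler: 25^((29-1)/2) mod 29 = 1, so (-323/29) = 1.
Legendre symbol 1 ⇒ 29 is split.

p splits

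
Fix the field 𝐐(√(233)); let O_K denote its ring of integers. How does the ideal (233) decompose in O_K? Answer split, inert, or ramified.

ramifies in O_K

d = 233 ≡ 1 (mod 4), so O_K = ℤ[(1+√233)/2] and disc(K) = d = 233.
Ramification test: 233 | 233. The prime 233 ramifies in K.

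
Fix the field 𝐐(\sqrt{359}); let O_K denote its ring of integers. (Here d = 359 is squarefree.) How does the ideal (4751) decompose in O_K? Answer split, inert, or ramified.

359 mod 4 = 3, hence disc K = 4·359 = 1436 and O_K = ℤ[√359].
4751 ∤ 1436, so 4751 is unramified.
Compute (359/4751) via Euler: 359^((4751-1)/2) mod 4751 = 1, so (359/4751) = 1.
d is a quadratic residue mod p, hence 4751 splits in O_K.

split — (4751) = 𝔭₁𝔭₂ with 𝔭₁ ≠ 𝔭₂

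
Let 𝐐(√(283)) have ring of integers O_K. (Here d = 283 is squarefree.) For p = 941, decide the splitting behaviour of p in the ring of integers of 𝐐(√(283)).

split — (941) = 𝔭₁𝔭₂ with 𝔭₁ ≠ 𝔭₂

d = 283 ≡ 3 (mod 4), so O_K = ℤ[√283] and disc(K) = 4d = 1132.
Since gcd(941, 1132) = 1 the prime 941 does not ramify.
Compute (283/941) via Euler: 283^((941-1)/2) mod 941 = 1, so (283/941) = 1.
(283/941) = 1, so 941 splits.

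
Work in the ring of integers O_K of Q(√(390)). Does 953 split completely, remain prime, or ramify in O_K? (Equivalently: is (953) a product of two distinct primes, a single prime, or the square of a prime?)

390 mod 4 = 2, hence disc K = 4·390 = 1560 and O_K = ℤ[√390].
953 ∤ 1560, so 953 is unramified.
Compute (390/953) via Euler: 390^((953-1)/2) mod 953 = 1, so (390/953) = 1.
d is a quadratic residue mod p, hence 953 splits in O_K.

953 splits in O_K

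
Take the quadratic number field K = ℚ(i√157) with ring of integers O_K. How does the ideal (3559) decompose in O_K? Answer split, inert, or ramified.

3559 remains inert

d = -157 ≡ 3 (mod 4), so O_K = ℤ[√-157] and disc(K) = 4d = -628.
disc(K) = -628 is not divisible by 3559; 3559 is unramified.
(-157/3559) = 3402^1779 mod 3559 = 3558, giving Legendre symbol -1.
(-157/3559) = -1, so 3559 is inert.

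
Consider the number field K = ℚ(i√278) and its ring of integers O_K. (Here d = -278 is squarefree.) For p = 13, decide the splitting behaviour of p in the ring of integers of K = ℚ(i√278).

inert — (13) stays prime in O_K

d = -278 ≡ 2 (mod 4), so O_K = ℤ[√-278] and disc(K) = 4d = -1112.
disc(K) = -1112 is not divisible by 13; 13 is unramified.
Compute (-278/13) via Euler: 8^((13-1)/2) mod 13 = 12, so (-278/13) = -1.
d is a non-residue mod p, hence 13 remains inert in O_K.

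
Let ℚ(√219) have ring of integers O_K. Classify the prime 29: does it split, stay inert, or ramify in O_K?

split

d = 219 ≡ 3 (mod 4), so O_K = ℤ[√219] and disc(K) = 4d = 876.
Since gcd(29, 876) = 1 the prime 29 does not ramify.
(219/29) = 16^14 mod 29 = 1, giving Legendre symbol 1.
(219/29) = 1, so 29 splits.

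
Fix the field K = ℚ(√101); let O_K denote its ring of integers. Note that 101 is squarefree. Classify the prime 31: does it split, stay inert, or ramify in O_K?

Since 101 ≡ 1 mod 4, the ring of integers is ℤ[(1+√101)/2] with discriminant 101.
Since gcd(31, 101) = 1 the prime 31 does not ramify.
Euler's criterion: 101^15 mod 31 = 1. Thus (101|31) = 1.
(101/31) = 1, so 31 splits.

31 splits in O_K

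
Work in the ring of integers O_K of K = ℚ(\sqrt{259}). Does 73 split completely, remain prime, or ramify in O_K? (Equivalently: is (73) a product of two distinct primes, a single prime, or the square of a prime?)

Since 259 ≢ 1 mod 4, the ring of integers is ℤ[√259] with discriminant 4·259 = 1036.
73 ∤ 1036, so 73 is unramified.
(259/73) = 40^36 mod 73 = 72, giving Legendre symbol -1.
(259/73) = -1, so 73 is inert.

inert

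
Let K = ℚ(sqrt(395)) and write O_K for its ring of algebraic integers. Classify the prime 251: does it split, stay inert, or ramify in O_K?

split

Since 395 ≢ 1 mod 4, the ring of integers is ℤ[√395] with discriminant 4·395 = 1580.
disc(K) = 1580 is not divisible by 251; 251 is unramified.
Euler's criterion: 395^125 mod 251 = 1. Thus (395|251) = 1.
Legendre symbol 1 ⇒ 251 is split.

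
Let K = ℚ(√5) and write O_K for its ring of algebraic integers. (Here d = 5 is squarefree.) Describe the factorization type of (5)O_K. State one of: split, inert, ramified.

ramifies in O_K

5 mod 4 = 1, hence disc K = 5 and O_K = ℤ[(1+√5)/2].
5 divides disc(K) = 5, so 5 ramifies.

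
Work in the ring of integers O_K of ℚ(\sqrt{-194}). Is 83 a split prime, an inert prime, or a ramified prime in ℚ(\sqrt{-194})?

remains prime (inert)

Since -194 ≢ 1 mod 4, the ring of integers is ℤ[√-194] with discriminant 4·(-194) = -776.
83 ∤ -776, so 83 is unramified.
Legendre symbol by Euler's criterion: (-194/83) ≡ (-194)^41 ≡ 82 (mod 83), i.e. (-194/83) = -1.
Legendre symbol -1 ⇒ 83 is inert.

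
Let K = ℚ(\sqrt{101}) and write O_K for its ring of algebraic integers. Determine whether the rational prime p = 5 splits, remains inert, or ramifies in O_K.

101 mod 4 = 1, hence disc K = 101 and O_K = ℤ[(1+√101)/2].
disc(K) = 101 is not divisible by 5; 5 is unramified.
(101/5) = 1^2 mod 5 = 1, giving Legendre symbol 1.
d is a quadratic residue mod p, hence 5 splits in O_K.

split — (5) = 𝔭₁𝔭₂ with 𝔭₁ ≠ 𝔭₂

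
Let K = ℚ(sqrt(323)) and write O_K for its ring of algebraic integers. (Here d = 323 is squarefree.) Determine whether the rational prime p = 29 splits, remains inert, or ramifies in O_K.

323 mod 4 = 3, hence disc K = 4·323 = 1292 and O_K = ℤ[√323].
Since gcd(29, 1292) = 1 the prime 29 does not ramify.
Legendre symbol by Euler's criterion: (323/29) ≡ 323^14 ≡ 1 (mod 29), i.e. (323/29) = 1.
Legendre symbol 1 ⇒ 29 is split.

29 splits in O_K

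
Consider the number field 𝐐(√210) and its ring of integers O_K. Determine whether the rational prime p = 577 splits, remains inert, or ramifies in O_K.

p splits

Since 210 ≢ 1 mod 4, the ring of integers is ℤ[√210] with discriminant 4·210 = 840.
disc(K) = 840 is not divisible by 577; 577 is unramified.
Euler's criterion: 210^288 mod 577 = 1. Thus (210|577) = 1.
Legendre symbol 1 ⇒ 577 is split.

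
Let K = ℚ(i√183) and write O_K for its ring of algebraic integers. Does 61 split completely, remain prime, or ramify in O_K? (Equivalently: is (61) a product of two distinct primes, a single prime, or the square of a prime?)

-183 mod 4 = 1, hence disc K = -183 and O_K = ℤ[(1+√-183)/2].
61 divides disc(K) = -183, so 61 ramifies.

p ramifies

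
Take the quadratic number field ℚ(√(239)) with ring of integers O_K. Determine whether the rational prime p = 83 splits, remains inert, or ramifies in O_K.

239 mod 4 = 3, hence disc K = 4·239 = 956 and O_K = ℤ[√239].
83 ∤ 956, so 83 is unramified.
Legendre symbol by Euler's criterion: (239/83) ≡ 239^41 ≡ 82 (mod 83), i.e. (239/83) = -1.
Legendre symbol -1 ⇒ 83 is inert.

remains prime (inert)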